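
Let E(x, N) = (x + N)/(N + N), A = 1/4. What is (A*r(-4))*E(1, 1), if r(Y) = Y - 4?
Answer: -2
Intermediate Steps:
r(Y) = -4 + Y
A = ¼ (A = 1*(¼) = ¼ ≈ 0.25000)
E(x, N) = (N + x)/(2*N) (E(x, N) = (N + x)/((2*N)) = (N + x)*(1/(2*N)) = (N + x)/(2*N))
(A*r(-4))*E(1, 1) = ((-4 - 4)/4)*((½)*(1 + 1)/1) = ((¼)*(-8))*((½)*1*2) = -2*1 = -2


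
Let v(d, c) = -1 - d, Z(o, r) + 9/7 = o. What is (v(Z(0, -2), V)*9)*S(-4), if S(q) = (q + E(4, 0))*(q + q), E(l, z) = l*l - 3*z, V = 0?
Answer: -1728/7 ≈ -246.86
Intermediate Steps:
Z(o, r) = -9/7 + o
E(l, z) = l² - 3*z
S(q) = 2*q*(16 + q) (S(q) = (q + (4² - 3*0))*(q + q) = (q + (16 + 0))*(2*q) = (q + 16)*(2*q) = (16 + q)*(2*q) = 2*q*(16 + q))
(v(Z(0, -2), V)*9)*S(-4) = ((-1 - (-9/7 + 0))*9)*(2*(-4)*(16 - 4)) = ((-1 - 1*(-9/7))*9)*(2*(-4)*12) = ((-1 + 9/7)*9)*(-96) = ((2/7)*9)*(-96) = (18/7)*(-96) = -1728/7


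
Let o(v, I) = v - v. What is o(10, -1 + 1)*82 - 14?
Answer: -14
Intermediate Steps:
o(v, I) = 0
o(10, -1 + 1)*82 - 14 = 0*82 - 14 = 0 - 14 = -14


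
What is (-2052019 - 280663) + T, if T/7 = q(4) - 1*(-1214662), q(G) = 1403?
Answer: 6179773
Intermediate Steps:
T = 8512455 (T = 7*(1403 - 1*(-1214662)) = 7*(1403 + 1214662) = 7*1216065 = 8512455)
(-2052019 - 280663) + T = (-2052019 - 280663) + 8512455 = -2332682 + 8512455 = 6179773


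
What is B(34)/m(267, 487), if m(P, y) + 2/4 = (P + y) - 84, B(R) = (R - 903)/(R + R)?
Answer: -869/45526 ≈ -0.019088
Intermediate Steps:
B(R) = (-903 + R)/(2*R) (B(R) = (-903 + R)/((2*R)) = (-903 + R)*(1/(2*R)) = (-903 + R)/(2*R))
m(P, y) = -169/2 + P + y (m(P, y) = -½ + ((P + y) - 84) = -½ + (-84 + P + y) = -169/2 + P + y)
B(34)/m(267, 487) = ((½)*(-903 + 34)/34)/(-169/2 + 267 + 487) = ((½)*(1/34)*(-869))/(1339/2) = -869/68*2/1339 = -869/45526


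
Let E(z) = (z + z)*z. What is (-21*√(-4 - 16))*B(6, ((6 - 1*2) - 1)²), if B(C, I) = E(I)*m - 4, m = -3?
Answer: 20580*I*√5 ≈ 46018.0*I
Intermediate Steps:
E(z) = 2*z² (E(z) = (2*z)*z = 2*z²)
B(C, I) = -4 - 6*I² (B(C, I) = (2*I²)*(-3) - 4 = -6*I² - 4 = -4 - 6*I²)
(-21*√(-4 - 16))*B(6, ((6 - 1*2) - 1)²) = (-21*√(-4 - 16))*(-4 - 6*((6 - 1*2) - 1)⁴) = (-42*I*√5)*(-4 - 6*((6 - 2) - 1)⁴) = (-42*I*√5)*(-4 - 6*(4 - 1)⁴) = (-42*I*√5)*(-4 - 6*(3²)²) = (-42*I*√5)*(-4 - 6*9²) = (-42*I*√5)*(-4 - 6*81) = (-42*I*√5)*(-4 - 486) = -42*I*√5*(-490) = 20580*I*√5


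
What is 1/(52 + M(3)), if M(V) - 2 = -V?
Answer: 1/51 ≈ 0.019608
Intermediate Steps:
M(V) = 2 - V
1/(52 + M(3)) = 1/(52 + (2 - 1*3)) = 1/(52 + (2 - 3)) = 1/(52 - 1) = 1/51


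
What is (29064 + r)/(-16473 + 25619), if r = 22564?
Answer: 25814/4573 ≈ 5.6449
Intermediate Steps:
(29064 + r)/(-16473 + 25619) = (29064 + 22564)/(-16473 + 25619) = 51628/9146 = 51628*(1/9146) = 25814/4573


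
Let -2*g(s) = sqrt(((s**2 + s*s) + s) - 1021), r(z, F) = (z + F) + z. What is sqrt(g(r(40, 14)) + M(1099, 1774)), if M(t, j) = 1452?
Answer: sqrt(5808 - 2*sqrt(16745))/2 ≈ 37.246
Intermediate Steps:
r(z, F) = F + 2*z (r(z, F) = (F + z) + z = F + 2*z)
g(s) = -sqrt(-1021 + s + 2*s**2)/2 (g(s) = -sqrt(((s**2 + s*s) + s) - 1021)/2 = -sqrt(((s**2 + s**2) + s) - 1021)/2 = -sqrt((2*s**2 + s) - 1021)/2 = -sqrt((s + 2*s**2) - 1021)/2 = -sqrt(-1021 + s + 2*s**2)/2)
sqrt(g(r(40, 14)) + M(1099, 1774)) = sqrt(-sqrt(-1021 + (14 + 2*40) + 2*(14 + 2*40)**2)/2 + 1452) = sqrt(-sqrt(-1021 + (14 + 80) + 2*(14 + 80)**2)/2 + 1452) = sqrt(-sqrt(-1021 + 94 + 2*94**2)/2 + 1452) = sqrt(-sqrt(-1021 + 94 + 2*8836)/2 + 1452) = sqrt(-sqrt(-1021 + 94 + 17672)/2 + 1452) = sqrt(-sqrt(16745)/2 + 1452) = sqrt(1452 - sqrt(16745)/2)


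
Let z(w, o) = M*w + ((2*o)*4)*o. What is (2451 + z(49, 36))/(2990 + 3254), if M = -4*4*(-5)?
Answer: 16739/6244 ≈ 2.6808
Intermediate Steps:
M = 80 (M = -16*(-5) = 80)
z(w, o) = 8*o² + 80*w (z(w, o) = 80*w + ((2*o)*4)*o = 80*w + (8*o)*o = 80*w + 8*o² = 8*o² + 80*w)
(2451 + z(49, 36))/(2990 + 3254) = (2451 + (8*36² + 80*49))/(2990 + 3254) = (2451 + (8*1296 + 3920))/6244 = (2451 + (10368 + 3920))*(1/6244) = (2451 + 14288)*(1/6244) = 16739*(1/6244) = 16739/6244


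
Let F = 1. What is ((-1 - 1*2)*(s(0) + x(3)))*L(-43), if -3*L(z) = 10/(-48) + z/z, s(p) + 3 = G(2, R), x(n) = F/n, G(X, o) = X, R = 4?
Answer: -19/36 ≈ -0.52778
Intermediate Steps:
x(n) = 1/n
s(p) = -1 (s(p) = -3 + 2 = -1)
L(z) = -19/72 (L(z) = -(10/(-48) + z/z)/3 = -(10*(-1/48) + 1)/3 = -(-5/24 + 1)/3 = -⅓*19/24 = -19/72)
((-1 - 1*2)*(s(0) + x(3)))*L(-43) = ((-1 - 1*2)*(-1 + 1/3))*(-19/72) = ((-1 - 2)*(-1 + ⅓))*(-19/72) = -3*(-⅔)*(-19/72) = 2*(-19/72) = -19/36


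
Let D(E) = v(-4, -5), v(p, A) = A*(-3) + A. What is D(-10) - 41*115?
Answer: -4705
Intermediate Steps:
v(p, A) = -2*A (v(p, A) = -3*A + A = -2*A)
D(E) = 10 (D(E) = -2*(-5) = 10)
D(-10) - 41*115 = 10 - 41*115 = 10 - 4715 = -4705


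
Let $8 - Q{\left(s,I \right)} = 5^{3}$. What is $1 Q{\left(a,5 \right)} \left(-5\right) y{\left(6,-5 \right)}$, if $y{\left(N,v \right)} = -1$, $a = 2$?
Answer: $-585$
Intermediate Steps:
$Q{\left(s,I \right)} = -117$ ($Q{\left(s,I \right)} = 8 - 5^{3} = 8 - 125 = -117$)
$1 Q{\left(a,5 \right)} \left(-5\right) y{\left(6,-5 \right)} = 1 \left(-117\right) \left(-5\right) \left(-1\right) = \left(-117\right) \left(-5\right) \left(-1\right) = 585 \left(-1\right) = -585$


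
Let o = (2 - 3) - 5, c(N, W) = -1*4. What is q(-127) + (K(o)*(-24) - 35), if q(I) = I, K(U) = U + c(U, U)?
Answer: 78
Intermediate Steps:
c(N, W) = -4
o = -6 (o = -1 - 5 = -6)
K(U) = -4 + U (K(U) = U - 4 = -4 + U)
q(-127) + (K(o)*(-24) - 35) = -127 + ((-4 - 6)*(-24) - 35) = -127 + (-10*(-24) - 35) = -127 + (240 - 35) = -127 + 205 = 78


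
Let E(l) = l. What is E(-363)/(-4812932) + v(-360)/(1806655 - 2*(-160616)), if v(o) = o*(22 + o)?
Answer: 586409988741/10241375434684 ≈ 0.057259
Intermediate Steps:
E(-363)/(-4812932) + v(-360)/(1806655 - 2*(-160616)) = -363/(-4812932) + (-360*(22 - 360))/(1806655 - 2*(-160616)) = -363*(-1/4812932) + (-360*(-338))/(1806655 - 1*(-321232)) = 363/4812932 + 121680/(1806655 + 321232) = 363/4812932 + 121680/2127887 = 586409988741/10241375434684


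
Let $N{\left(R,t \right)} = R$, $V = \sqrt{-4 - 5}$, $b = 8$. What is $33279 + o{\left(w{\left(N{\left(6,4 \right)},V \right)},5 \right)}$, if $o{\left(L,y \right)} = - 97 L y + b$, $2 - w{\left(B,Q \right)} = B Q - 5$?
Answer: $29892 + 8730 i \approx 29892.0 + 8730.0 i$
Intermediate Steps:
$V = 3 i$ ($V = \sqrt{-9} = 3 i \approx 3.0 i$)
$w{\left(B,Q \right)} = 7 - B Q$ ($w{\left(B,Q \right)} = 2 - \left(B Q - 5\right) = 2 - \left(-5 + B Q\right) = 7 - B Q$)
$o{\left(L,y \right)} = 8 - 97 L y$ ($o{\left(L,y \right)} = - 97 L y + 8 = 8 - 97 L y$)
$33279 + o{\left(w{\left(N{\left(6,4 \right)},V \right)},5 \right)} = 33279 + \left(8 - 97 \left(7 - 6 \cdot 3 i\right) 5\right) = 33279 + \left(8 - 97 \left(7 - 18 i\right) 5\right) = 33279 - \left(3387 - 8730 i\right) = 29892 + 8730 i$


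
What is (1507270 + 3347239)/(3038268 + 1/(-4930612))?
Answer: 23935700329508/14980520660015 ≈ 1.5978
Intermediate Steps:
(1507270 + 3347239)/(3038268 + 1/(-4930612)) = 4854509/(3038268 - 1/4930612) = 4854509/(14980520660015/4930612) = 4854509*(4930612/14980520660015) = 23935700329508/14980520660015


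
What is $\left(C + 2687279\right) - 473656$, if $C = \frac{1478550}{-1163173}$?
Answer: $\frac{2574825027229}{1163173} \approx 2.2136 \cdot 10^{6}$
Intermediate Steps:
$C = - \frac{1478550}{1163173}$ ($C = 1478550 \left(- \frac{1}{1163173}\right) = - \frac{1478550}{1163173} \approx -1.2711$)
$\left(C + 2687279\right) - 473656 = \left(- \frac{1478550}{1163173} + 2687279\right) - 473656 = \frac{3125768897717}{1163173} - 473656 = \frac{2574825027229}{1163173}$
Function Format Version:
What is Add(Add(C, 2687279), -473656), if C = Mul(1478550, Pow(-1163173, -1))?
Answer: Rational(2574825027229, 1163173) ≈ 2.2136e+6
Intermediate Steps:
C = Rational(-1478550, 1163173) (C = Mul(1478550, Rational(-1, 1163173)) = Rational(-1478550, 1163173) ≈ -1.2711)
Add(Add(C, 2687279), -473656) = Add(Add(Rational(-1478550, 1163173), 2687279), -473656) = Add(Rational(3125768897717, 1163173), -473656) = Rational(2574825027229, 1163173)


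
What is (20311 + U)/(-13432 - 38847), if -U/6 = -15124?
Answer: -111055/52279 ≈ -2.1243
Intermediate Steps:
U = 90744 (U = -6*(-15124) = 90744)
(20311 + U)/(-13432 - 38847) = (20311 + 90744)/(-13432 - 38847) = 111055/(-52279) = 111055*(-1/52279) = -111055/52279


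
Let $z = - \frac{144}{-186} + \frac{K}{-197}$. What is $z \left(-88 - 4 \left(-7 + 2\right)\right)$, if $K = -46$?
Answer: $- \frac{418472}{6107} \approx -68.523$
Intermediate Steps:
$z = \frac{6154}{6107}$ ($z = - \frac{144}{-186} - \frac{46}{-197} = \left(-144\right) \left(- \frac{1}{186}\right) - - \frac{46}{197} = \frac{24}{31} + \frac{46}{197} = \frac{6154}{6107} \approx 1.0077$)
$z \left(-88 - 4 \left(-7 + 2\right)\right) = \frac{6154 \left(-88 - 4 \left(-7 + 2\right)\right)}{6107} = \frac{6154 \left(-88 - -20\right)}{6107} = \frac{6154 \left(-88 + 20\right)}{6107} = \frac{6154}{6107} \left(-68\right) = - \frac{418472}{6107}$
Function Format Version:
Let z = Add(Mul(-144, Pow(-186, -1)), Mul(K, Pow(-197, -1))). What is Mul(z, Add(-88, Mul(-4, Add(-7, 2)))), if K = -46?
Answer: Rational(-418472, 6107) ≈ -68.523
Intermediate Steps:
z = Rational(6154, 6107) (z = Add(Mul(-144, Pow(-186, -1)), Mul(-46, Pow(-197, -1))) = Add(Mul(-144, Rational(-1, 186)), Mul(-46, Rational(-1, 197))) = Add(Rational(24, 31), Rational(46, 197)) = Rational(6154, 6107) ≈ 1.0077)
Mul(z, Add(-88, Mul(-4, Add(-7, 2)))) = Mul(Rational(6154, 6107), Add(-88, Mul(-4, Add(-7, 2)))) = Mul(Rational(6154, 6107), Add(-88, Mul(-4, -5))) = Mul(Rational(6154, 6107), Add(-88, 20)) = Mul(Rational(6154, 6107), -68) = Rational(-418472, 6107)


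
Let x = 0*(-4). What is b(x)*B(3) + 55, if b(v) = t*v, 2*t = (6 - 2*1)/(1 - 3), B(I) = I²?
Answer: 55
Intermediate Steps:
x = 0
t = -1 (t = ((6 - 2*1)/(1 - 3))/2 = ((6 - 2)/(-2))/2 = (4*(-½))/2 = (½)*(-2) = -1)
b(v) = -v
b(x)*B(3) + 55 = -1*0*3² + 55 = 0*9 + 55 = 0 + 55 = 55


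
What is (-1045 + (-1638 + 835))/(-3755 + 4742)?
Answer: -88/47 ≈ -1.8723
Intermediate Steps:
(-1045 + (-1638 + 835))/(-3755 + 4742) = (-1045 - 803)/987 = -1848*1/987 = -88/47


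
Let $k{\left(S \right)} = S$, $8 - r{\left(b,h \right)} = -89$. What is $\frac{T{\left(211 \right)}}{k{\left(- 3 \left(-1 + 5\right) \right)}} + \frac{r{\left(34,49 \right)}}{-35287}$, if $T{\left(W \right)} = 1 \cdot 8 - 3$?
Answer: $- \frac{177599}{423444} \approx -0.41942$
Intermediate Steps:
$r{\left(b,h \right)} = 97$ ($r{\left(b,h \right)} = 8 - -89 = 8 + 89 = 97$)
$T{\left(W \right)} = 5$ ($T{\left(W \right)} = 8 - 3 = 5$)
$\frac{T{\left(211 \right)}}{k{\left(- 3 \left(-1 + 5\right) \right)}} + \frac{r{\left(34,49 \right)}}{-35287} = \frac{5}{\left(-3\right) \left(-1 + 5\right)} + \frac{97}{-35287} = \frac{5}{\left(-3\right) 4} + 97 \left(- \frac{1}{35287}\right) = \frac{5}{-12} - \frac{97}{35287} = 5 \left(- \frac{1}{12}\right) - \frac{97}{35287} = - \frac{5}{12} - \frac{97}{35287} = - \frac{177599}{423444}$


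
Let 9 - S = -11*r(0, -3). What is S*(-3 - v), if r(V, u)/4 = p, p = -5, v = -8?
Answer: -1055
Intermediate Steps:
r(V, u) = -20 (r(V, u) = 4*(-5) = -20)
S = -211 (S = 9 - (-11)*(-20) = 9 - 1*220 = 9 - 220 = -211)
S*(-3 - v) = -211*(-3 - 1*(-8)) = -211*(-3 + 8) = -211*5 = -1055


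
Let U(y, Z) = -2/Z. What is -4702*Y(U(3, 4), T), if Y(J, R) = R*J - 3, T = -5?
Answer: 2351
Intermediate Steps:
Y(J, R) = -3 + J*R (Y(J, R) = J*R - 3 = -3 + J*R)
-4702*Y(U(3, 4), T) = -4702*(-3 - 2/4*(-5)) = -4702*(-3 - 2*¼*(-5)) = -4702*(-3 - ½*(-5)) = -4702*(-3 + 5/2) = -4702*(-½) = 2351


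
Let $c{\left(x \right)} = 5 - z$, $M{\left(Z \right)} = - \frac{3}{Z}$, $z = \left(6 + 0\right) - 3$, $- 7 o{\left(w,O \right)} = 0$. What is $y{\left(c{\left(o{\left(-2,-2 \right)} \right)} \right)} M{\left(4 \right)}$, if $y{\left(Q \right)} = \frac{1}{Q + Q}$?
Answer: $- \frac{3}{16} \approx -0.1875$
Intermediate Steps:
$o{\left(w,O \right)} = 0$ ($o{\left(w,O \right)} = \left(- \frac{1}{7}\right) 0 = 0$)
$z = 3$ ($z = 6 - 3 = 3$)
$c{\left(x \right)} = 2$ ($c{\left(x \right)} = 5 - 3 = 2$)
$y{\left(Q \right)} = \frac{1}{2 Q}$
$y{\left(c{\left(o{\left(-2,-2 \right)} \right)} \right)} M{\left(4 \right)} = \frac{1}{2 \cdot 2} \left(- \frac{3}{4}\right) = \frac{1}{2} \cdot \frac{1}{2} \left(\left(-3\right) \frac{1}{4}\right) = \frac{1}{4} \left(- \frac{3}{4}\right) = - \frac{3}{16}$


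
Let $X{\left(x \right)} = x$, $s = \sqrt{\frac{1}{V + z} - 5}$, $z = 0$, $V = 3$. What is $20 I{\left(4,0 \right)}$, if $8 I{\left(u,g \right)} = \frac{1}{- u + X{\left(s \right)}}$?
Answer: $- \frac{15}{31} - \frac{5 i \sqrt{42}}{124} \approx -0.48387 - 0.26132 i$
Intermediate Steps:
$s = \frac{i \sqrt{42}}{3}$ ($s = \sqrt{\frac{1}{3 + 0} - 5} = \sqrt{\frac{1}{3} - 5} = \sqrt{- \frac{14}{3}} = \frac{i \sqrt{42}}{3} \approx 2.1602 i$)
$I{\left(u,g \right)} = \frac{1}{8 \left(- u + \frac{i \sqrt{42}}{3}\right)}$
$20 I{\left(4,0 \right)} = 20 \left(- \frac{3}{24 \cdot 4 - 8 i \sqrt{42}}\right) = 20 \left(- \frac{3}{96 - 8 i \sqrt{42}}\right) = - \frac{60}{96 - 8 i \sqrt{42}}$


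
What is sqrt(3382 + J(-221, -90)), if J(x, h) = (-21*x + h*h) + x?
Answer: sqrt(15902) ≈ 126.10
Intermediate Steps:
J(x, h) = h**2 - 20*x (J(x, h) = (-21*x + h**2) + x = (h**2 - 21*x) + x = h**2 - 20*x)
sqrt(3382 + J(-221, -90)) = sqrt(3382 + ((-90)**2 - 20*(-221))) = sqrt(3382 + (8100 + 4420)) = sqrt(3382 + 12520) = sqrt(15902)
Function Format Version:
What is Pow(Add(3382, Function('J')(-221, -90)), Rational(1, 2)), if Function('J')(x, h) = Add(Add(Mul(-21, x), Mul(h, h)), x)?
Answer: Pow(15902, Rational(1, 2)) ≈ 126.10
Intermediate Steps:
Function('J')(x, h) = Add(Pow(h, 2), Mul(-20, x)) (Function('J')(x, h) = Add(Add(Mul(-21, x), Pow(h, 2)), x) = Add(Add(Pow(h, 2), Mul(-21, x)), x) = Add(Pow(h, 2), Mul(-20, x)))
Pow(Add(3382, Function('J')(-221, -90)), Rational(1, 2)) = Pow(Add(3382, Add(Pow(-90, 2), Mul(-20, -221))), Rational(1, 2)) = Pow(Add(3382, Add(8100, 4420)), Rational(1, 2)) = Pow(Add(3382, 12520), Rational(1, 2)) = Pow(15902, Rational(1, 2))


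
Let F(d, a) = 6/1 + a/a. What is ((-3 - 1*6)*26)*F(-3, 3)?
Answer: -1638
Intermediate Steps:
F(d, a) = 7 (F(d, a) = 6*1 + 1 = 6 + 1 = 7)
((-3 - 1*6)*26)*F(-3, 3) = ((-3 - 1*6)*26)*7 = ((-3 - 6)*26)*7 = -9*26*7 = -234*7 = -1638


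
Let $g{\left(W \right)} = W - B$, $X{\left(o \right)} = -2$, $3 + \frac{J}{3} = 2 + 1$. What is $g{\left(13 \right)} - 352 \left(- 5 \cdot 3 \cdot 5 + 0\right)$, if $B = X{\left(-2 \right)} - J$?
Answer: $26415$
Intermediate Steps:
$J = 0$ ($J = -9 + 3 \left(2 + 1\right) = -9 + 3 \cdot 3 = -9 + 9 = 0$)
$B = -2$ ($B = -2 - 0 = -2 + 0 = -2$)
$g{\left(W \right)} = 2 + W$ ($g{\left(W \right)} = W - -2 = W + 2 = 2 + W$)
$g{\left(13 \right)} - 352 \left(- 5 \cdot 3 \cdot 5 + 0\right) = \left(2 + 13\right) - 352 \left(- 5 \cdot 3 \cdot 5 + 0\right) = 15 - 352 \left(\left(-5\right) 15 + 0\right) = 15 - 352 \left(-75 + 0\right) = 15 - -26400 = 15 + 26400 = 26415$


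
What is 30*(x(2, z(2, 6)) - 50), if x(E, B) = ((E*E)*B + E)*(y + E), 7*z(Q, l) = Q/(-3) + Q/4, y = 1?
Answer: -9300/7 ≈ -1328.6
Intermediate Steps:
z(Q, l) = -Q/84 (z(Q, l) = (Q/(-3) + Q/4)/7 = (Q*(-⅓) + Q*(¼))/7 = (-Q/3 + Q/4)/7 = (-Q/12)/7 = -Q/84)
x(E, B) = (1 + E)*(E + B*E²) (x(E, B) = ((E*E)*B + E)*(1 + E) = (E²*B + E)*(1 + E) = (B*E² + E)*(1 + E) = (E + B*E²)*(1 + E) = (1 + E)*(E + B*E²))
30*(x(2, z(2, 6)) - 50) = 30*(2*(1 + 2 - 1/84*2*2 - 1/84*2*2²) - 50) = 30*(2*(1 + 2 - 1/42*2 - 1/42*4) - 50) = 30*(2*(1 + 2 - 1/21 - 2/21) - 50) = 30*(2*(20/7) - 50) = 30*(40/7 - 50) = 30*(-310/7) = -9300/7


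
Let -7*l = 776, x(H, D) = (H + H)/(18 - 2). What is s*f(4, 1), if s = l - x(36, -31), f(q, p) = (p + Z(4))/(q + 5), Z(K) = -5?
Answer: 3230/63 ≈ 51.270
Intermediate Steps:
x(H, D) = H/8 (x(H, D) = (2*H)/16 = (2*H)*(1/16) = H/8)
l = -776/7 (l = -1/7*776 = -776/7 ≈ -110.86)
f(q, p) = (-5 + p)/(5 + q) (f(q, p) = (p - 5)/(q + 5) = (-5 + p)/(5 + q))
s = -1615/14 (s = -776/7 - 36/8 = -776/7 - 1*9/2 = -776/7 - 9/2 = -1615/14 ≈ -115.36)
s*f(4, 1) = -1615*(-5 + 1)/(14*(5 + 4)) = -1615*(-4)/(14*9) = -1615*(-4)/126 = -1615/14*(-4/9) = 3230/63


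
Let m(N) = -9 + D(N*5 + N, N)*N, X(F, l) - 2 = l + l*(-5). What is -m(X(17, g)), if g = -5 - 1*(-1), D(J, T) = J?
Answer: -1935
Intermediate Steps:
g = -4 (g = -5 + 1 = -4)
X(F, l) = 2 - 4*l (X(F, l) = 2 + (l + l*(-5)) = 2 + (l - 5*l) = 2 - 4*l)
m(N) = -9 + 6*N² (m(N) = -9 + (N*5 + N)*N = -9 + (5*N + N)*N = -9 + (6*N)*N = -9 + 6*N²)
-m(X(17, g)) = -(-9 + 6*(2 - 4*(-4))²) = -(-9 + 6*(2 + 16)²) = -(-9 + 6*18²) = -(-9 + 6*324) = -(-9 + 1944) = -1*1935 = -1935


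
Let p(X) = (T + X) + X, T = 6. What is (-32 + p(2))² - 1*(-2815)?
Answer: 3299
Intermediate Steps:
p(X) = 6 + 2*X (p(X) = (6 + X) + X = 6 + 2*X)
(-32 + p(2))² - 1*(-2815) = (-32 + (6 + 2*2))² - 1*(-2815) = (-32 + (6 + 4))² + 2815 = (-32 + 10)² + 2815 = (-22)² + 2815 = 484 + 2815 = 3299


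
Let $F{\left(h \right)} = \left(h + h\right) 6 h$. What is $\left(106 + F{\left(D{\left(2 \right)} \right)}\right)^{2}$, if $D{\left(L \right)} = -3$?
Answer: $45796$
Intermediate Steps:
$F{\left(h \right)} = 12 h^{2}$ ($F{\left(h \right)} = 2 h 6 h = 12 h h = 12 h^{2}$)
$\left(106 + F{\left(D{\left(2 \right)} \right)}\right)^{2} = \left(106 + 12 \left(-3\right)^{2}\right)^{2} = \left(106 + 12 \cdot 9\right)^{2} = \left(106 + 108\right)^{2} = 214^{2} = 45796$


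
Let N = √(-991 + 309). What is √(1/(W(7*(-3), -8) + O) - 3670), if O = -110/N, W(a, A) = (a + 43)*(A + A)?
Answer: √((40047071 - 18350*I*√682)/(-10912 + 5*I*√682)) ≈ 0.e-7 - 60.581*I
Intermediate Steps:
W(a, A) = 2*A*(43 + a) (W(a, A) = (43 + a)*(2*A) = 2*A*(43 + a))
N = I*√682 (N = √(-682) = I*√682 ≈ 26.115*I)
O = 5*I*√682/31 (O = -110*(-I*√682/682) = -(-5)*I*√682/31 = 5*I*√682/31 ≈ 4.2121*I)
√(1/(W(7*(-3), -8) + O) - 3670) = √(1/(2*(-8)*(43 + 7*(-3)) + 5*I*√682/31) - 3670) = √(1/(2*(-8)*(43 - 21) + 5*I*√682/31) - 3670) = √(1/(2*(-8)*22 + 5*I*√682/31) - 3670) = √(1/(-352 + 5*I*√682/31) - 3670) = √(-3670 + 1/(-352 + 5*I*√682/31))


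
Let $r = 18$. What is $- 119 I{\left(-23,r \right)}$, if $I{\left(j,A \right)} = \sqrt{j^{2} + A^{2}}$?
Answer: $- 119 \sqrt{853} \approx -3475.5$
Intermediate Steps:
$I{\left(j,A \right)} = \sqrt{A^{2} + j^{2}}$
$- 119 I{\left(-23,r \right)} = - 119 \sqrt{18^{2} + \left(-23\right)^{2}} = - 119 \sqrt{324 + 529} = - 119 \sqrt{853}$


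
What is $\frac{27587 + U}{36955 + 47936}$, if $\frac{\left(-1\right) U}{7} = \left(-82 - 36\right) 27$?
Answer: $\frac{49889}{84891} \approx 0.58768$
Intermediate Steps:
$U = 22302$ ($U = - 7 \left(-82 - 36\right) 27 = - 7 \left(\left(-118\right) 27\right) = \left(-7\right) \left(-3186\right) = 22302$)
$\frac{27587 + U}{36955 + 47936} = \frac{27587 + 22302}{36955 + 47936} = \frac{49889}{84891}$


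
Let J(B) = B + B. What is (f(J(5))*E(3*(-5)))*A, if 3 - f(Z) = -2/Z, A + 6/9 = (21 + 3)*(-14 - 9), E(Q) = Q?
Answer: 26528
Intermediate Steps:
J(B) = 2*B
A = -1658/3 (A = -⅔ + (21 + 3)*(-14 - 9) = -⅔ + 24*(-23) = -⅔ - 552 = -1658/3 ≈ -552.67)
f(Z) = 3 + 2/Z (f(Z) = 3 - (-2)/Z = 3 + 2/Z)
(f(J(5))*E(3*(-5)))*A = ((3 + 2/((2*5)))*(3*(-5)))*(-1658/3) = ((3 + 2/10)*(-15))*(-1658/3) = ((3 + 2*(⅒))*(-15))*(-1658/3) = ((3 + ⅕)*(-15))*(-1658/3) = ((16/5)*(-15))*(-1658/3) = -48*(-1658/3) = 26528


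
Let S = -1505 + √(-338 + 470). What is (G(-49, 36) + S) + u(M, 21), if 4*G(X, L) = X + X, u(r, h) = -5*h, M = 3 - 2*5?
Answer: -3269/2 + 2*√33 ≈ -1623.0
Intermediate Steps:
M = -7 (M = 3 - 10 = -7)
G(X, L) = X/2 (G(X, L) = (X + X)/4 = (2*X)/4 = X/2)
S = -1505 + 2*√33 (S = -1505 + √132 = -1505 + 2*√33 ≈ -1493.5)
(G(-49, 36) + S) + u(M, 21) = ((½)*(-49) + (-1505 + 2*√33)) - 5*21 = (-49/2 + (-1505 + 2*√33)) - 105 = (-3059/2 + 2*√33) - 105 = -3269/2 + 2*√33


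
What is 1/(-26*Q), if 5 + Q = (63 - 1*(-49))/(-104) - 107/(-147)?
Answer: 147/20444 ≈ 0.0071904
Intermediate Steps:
Q = -10222/1911 (Q = -5 + ((63 - 1*(-49))/(-104) - 107/(-147)) = -5 + ((63 + 49)*(-1/104) - 107*(-1/147)) = -5 + (112*(-1/104) + 107/147) = -5 + (-14/13 + 107/147) = -5 - 667/1911 = -10222/1911 ≈ -5.3490)
1/(-26*Q) = 1/(-26*(-10222/1911)) = 1/(20444/147) = 147/20444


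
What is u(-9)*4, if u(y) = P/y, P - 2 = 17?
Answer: -76/9 ≈ -8.4444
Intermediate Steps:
P = 19 (P = 2 + 17 = 19)
u(y) = 19/y
u(-9)*4 = (19/(-9))*4 = (19*(-⅑))*4 = -19/9*4 = -76/9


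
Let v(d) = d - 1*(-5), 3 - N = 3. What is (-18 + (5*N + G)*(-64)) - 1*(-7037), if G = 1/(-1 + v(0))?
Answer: 7003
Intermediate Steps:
N = 0 (N = 3 - 1*3 = 3 - 3 = 0)
v(d) = 5 + d (v(d) = d + 5 = 5 + d)
G = 1/4 (G = 1/(-1 + (5 + 0)) = 1/(-1 + 5) = 1/4 ≈ 0.25000)
(-18 + (5*N + G)*(-64)) - 1*(-7037) = (-18 + (5*0 + 1/4)*(-64)) - 1*(-7037) = (-18 + (0 + 1/4)*(-64)) + 7037 = (-18 + (1/4)*(-64)) + 7037 = (-18 - 16) + 7037 = -34 + 7037 = 7003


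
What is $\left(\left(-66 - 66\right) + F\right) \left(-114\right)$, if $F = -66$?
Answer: $22572$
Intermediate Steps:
$\left(\left(-66 - 66\right) + F\right) \left(-114\right) = \left(\left(-66 - 66\right) - 66\right) \left(-114\right) = \left(-132 - 66\right) \left(-114\right) = \left(-198\right) \left(-114\right) = 22572$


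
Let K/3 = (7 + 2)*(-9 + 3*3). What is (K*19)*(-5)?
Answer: 0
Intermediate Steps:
K = 0 (K = 3*((7 + 2)*(-9 + 3*3)) = 3*(9*(-9 + 9)) = 3*(9*0) = 3*0 = 0)
(K*19)*(-5) = (0*19)*(-5) = 0*(-5) = 0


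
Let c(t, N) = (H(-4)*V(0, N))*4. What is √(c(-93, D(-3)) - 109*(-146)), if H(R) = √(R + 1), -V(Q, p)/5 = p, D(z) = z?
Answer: √(15914 + 60*I*√3) ≈ 126.15 + 0.4119*I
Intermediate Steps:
V(Q, p) = -5*p
H(R) = √(1 + R)
c(t, N) = -20*I*N*√3 (c(t, N) = (√(1 - 4)*(-5*N))*4 = (√(-3)*(-5*N))*4 = ((I*√3)*(-5*N))*4 = -5*I*N*√3*4 = -20*I*N*√3)
√(c(-93, D(-3)) - 109*(-146)) = √(-20*I*(-3)*√3 - 109*(-146)) = √(60*I*√3 + 15914) = √(15914 + 60*I*√3)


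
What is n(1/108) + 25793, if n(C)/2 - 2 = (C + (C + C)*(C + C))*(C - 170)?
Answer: 1015396189/39366 ≈ 25794.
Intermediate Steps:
n(C) = 4 + 2*(-170 + C)*(C + 4*C**2) (n(C) = 4 + 2*((C + (C + C)*(C + C))*(C - 170)) = 4 + 2*((C + (2*C)*(2*C))*(-170 + C)) = 4 + 2*((C + 4*C**2)*(-170 + C)) = 4 + 2*((-170 + C)*(C + 4*C**2)) = 4 + 2*(-170 + C)*(C + 4*C**2))
n(1/108) + 25793 = (4 - 1358*(1/108)**2 - 340/108 + 8*(1/108)**3) + 25793 = (4 - 1358*(1/108)**2 - 340*1/108 + 8*(1/108)**3) + 25793 = (4 - 1358*1/11664 - 85/27 + 8*(1/1259712)) + 25793 = (4 - 679/5832 - 85/27 + 1/157464) + 25793 = 28951/39366 + 25793 = 1015396189/39366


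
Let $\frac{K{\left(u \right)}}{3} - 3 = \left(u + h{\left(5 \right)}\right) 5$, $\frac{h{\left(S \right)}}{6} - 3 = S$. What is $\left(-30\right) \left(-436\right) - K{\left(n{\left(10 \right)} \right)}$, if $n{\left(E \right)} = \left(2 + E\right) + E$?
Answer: $12021$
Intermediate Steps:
$h{\left(S \right)} = 18 + 6 S$
$n{\left(E \right)} = 2 + 2 E$
$K{\left(u \right)} = 729 + 15 u$ ($K{\left(u \right)} = 9 + 3 \left(u + \left(18 + 6 \cdot 5\right)\right) 5 = 9 + 3 \left(u + \left(18 + 30\right)\right) 5 = 9 + 3 \left(u + 48\right) 5 = 9 + 3 \left(48 + u\right) 5 = 9 + 3 \left(240 + 5 u\right) = 9 + \left(720 + 15 u\right) = 729 + 15 u$)
$\left(-30\right) \left(-436\right) - K{\left(n{\left(10 \right)} \right)} = \left(-30\right) \left(-436\right) - \left(729 + 15 \left(2 + 2 \cdot 10\right)\right) = 13080 - \left(729 + 15 \left(2 + 20\right)\right) = 13080 - \left(729 + 15 \cdot 22\right) = 13080 - \left(729 + 330\right) = 13080 - 1059 = 12021$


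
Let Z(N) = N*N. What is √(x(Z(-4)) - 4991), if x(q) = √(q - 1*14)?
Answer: √(-4991 + √2) ≈ 70.637*I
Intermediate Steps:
Z(N) = N²
x(q) = √(-14 + q) (x(q) = √(q - 14) = √(-14 + q))
√(x(Z(-4)) - 4991) = √(√(-14 + (-4)²) - 4991) = √(√(-14 + 16) - 4991) = √(√2 - 4991) = √(-4991 + √2)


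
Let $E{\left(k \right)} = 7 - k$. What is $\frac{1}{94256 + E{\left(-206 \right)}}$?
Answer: $\frac{1}{94469} \approx 1.0585 \cdot 10^{-5}$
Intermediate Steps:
$\frac{1}{94256 + E{\left(-206 \right)}} = \frac{1}{94256 + \left(7 - -206\right)} = \frac{1}{94256 + \left(7 + 206\right)} = \frac{1}{94256 + 213} = \frac{1}{94469}$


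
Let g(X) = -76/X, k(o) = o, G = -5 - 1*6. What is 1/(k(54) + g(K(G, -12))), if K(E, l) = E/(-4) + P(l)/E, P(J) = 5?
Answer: 101/2110 ≈ 0.047867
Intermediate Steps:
G = -11 (G = -5 - 6 = -11)
K(E, l) = 5/E - E/4 (K(E, l) = E/(-4) + 5/E = E*(-¼) + 5/E = -E/4 + 5/E = 5/E - E/4)
1/(k(54) + g(K(G, -12))) = 1/(54 - 76/(5/(-11) - ¼*(-11))) = 1/(54 - 76/(5*(-1/11) + 11/4)) = 1/(54 - 76/(-5/11 + 11/4)) = 1/(54 - 76/101/44) = 1/(54 - 76*44/101) = 1/(54 - 3344/101) = 1/(2110/101) = 101/2110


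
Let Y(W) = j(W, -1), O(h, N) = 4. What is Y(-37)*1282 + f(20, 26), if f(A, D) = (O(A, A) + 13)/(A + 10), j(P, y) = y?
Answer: -38443/30 ≈ -1281.4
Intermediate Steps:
f(A, D) = 17/(10 + A) (f(A, D) = (4 + 13)/(A + 10) = 17/(10 + A))
Y(W) = -1
Y(-37)*1282 + f(20, 26) = -1*1282 + 17/(10 + 20) = -1282 + 17/30 = -38443/30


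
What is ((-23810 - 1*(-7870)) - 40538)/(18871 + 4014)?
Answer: -56478/22885 ≈ -2.4679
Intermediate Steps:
((-23810 - 1*(-7870)) - 40538)/(18871 + 4014) = ((-23810 + 7870) - 40538)/22885 = (-15940 - 40538)*(1/22885) = -56478*1/22885 = -56478/22885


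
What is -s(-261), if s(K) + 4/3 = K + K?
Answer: 1570/3 ≈ 523.33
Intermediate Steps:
s(K) = -4/3 + 2*K (s(K) = -4/3 + (K + K) = -4/3 + 2*K)
-s(-261) = -(-4/3 + 2*(-261)) = -(-4/3 - 522) = -1*(-1570/3) = 1570/3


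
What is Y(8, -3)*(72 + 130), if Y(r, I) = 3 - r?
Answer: -1010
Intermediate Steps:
Y(8, -3)*(72 + 130) = (3 - 1*8)*(72 + 130) = (3 - 8)*202 = -5*202 = -1010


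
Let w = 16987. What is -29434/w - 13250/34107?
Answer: -1228983188/579375609 ≈ -2.1212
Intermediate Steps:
-29434/w - 13250/34107 = -29434/16987 - 13250/34107 = -1228983188/579375609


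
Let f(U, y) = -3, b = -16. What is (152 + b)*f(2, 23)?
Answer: -408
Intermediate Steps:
(152 + b)*f(2, 23) = (152 - 16)*(-3) = 136*(-3) = -408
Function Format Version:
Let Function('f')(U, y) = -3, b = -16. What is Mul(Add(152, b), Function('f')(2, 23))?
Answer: -408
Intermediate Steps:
Mul(Add(152, b), Function('f')(2, 23)) = Mul(Add(152, -16), -3) = Mul(136, -3) = -408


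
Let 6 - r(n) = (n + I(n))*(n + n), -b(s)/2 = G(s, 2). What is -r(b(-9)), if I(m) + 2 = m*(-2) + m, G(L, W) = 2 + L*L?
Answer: 658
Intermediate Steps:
G(L, W) = 2 + L**2
b(s) = -4 - 2*s**2 (b(s) = -2*(2 + s**2) = -4 - 2*s**2)
I(m) = -2 - m (I(m) = -2 + (m*(-2) + m) = -2 + (-2*m + m) = -2 - m)
r(n) = 6 + 4*n (r(n) = 6 - (n + (-2 - n))*(n + n) = 6 - (-2)*2*n = 6 - (-4)*n = 6 + 4*n)
-r(b(-9)) = -(6 + 4*(-4 - 2*(-9)**2)) = -(6 + 4*(-4 - 2*81)) = -(6 + 4*(-4 - 162)) = -(6 + 4*(-166)) = -(6 - 664) = -1*(-658) = 658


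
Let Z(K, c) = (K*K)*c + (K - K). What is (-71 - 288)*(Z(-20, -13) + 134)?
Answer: 1818694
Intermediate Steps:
Z(K, c) = c*K**2 (Z(K, c) = K**2*c + 0 = c*K**2 + 0 = c*K**2)
(-71 - 288)*(Z(-20, -13) + 134) = (-71 - 288)*(-13*(-20)**2 + 134) = -359*(-13*400 + 134) = -359*(-5200 + 134) = -359*(-5066) = 1818694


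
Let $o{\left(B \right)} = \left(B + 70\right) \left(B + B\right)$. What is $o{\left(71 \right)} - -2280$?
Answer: $22302$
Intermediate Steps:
$o{\left(B \right)} = 2 B \left(70 + B\right)$ ($o{\left(B \right)} = \left(70 + B\right) 2 B = 2 B \left(70 + B\right)$)
$o{\left(71 \right)} - -2280 = 2 \cdot 71 \left(70 + 71\right) - -2280 = 2 \cdot 71 \cdot 141 + 2280 = 20022 + 2280 = 22302$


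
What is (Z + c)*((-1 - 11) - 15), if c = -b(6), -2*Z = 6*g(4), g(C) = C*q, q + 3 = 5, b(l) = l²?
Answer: 1620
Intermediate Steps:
q = 2 (q = -3 + 5 = 2)
g(C) = 2*C (g(C) = C*2 = 2*C)
Z = -24 (Z = -3*2*4 = -3*8 = -½*48 = -24)
c = -36 (c = -1*6² = -1*36 = -36)
(Z + c)*((-1 - 11) - 15) = (-24 - 36)*((-1 - 11) - 15) = -60*(-12 - 15) = -60*(-27) = 1620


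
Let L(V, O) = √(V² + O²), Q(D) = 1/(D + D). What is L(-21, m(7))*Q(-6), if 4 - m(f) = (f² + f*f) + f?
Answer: -√10642/12 ≈ -8.5967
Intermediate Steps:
Q(D) = 1/(2*D)
m(f) = 4 - f - 2*f² (m(f) = 4 - ((f² + f*f) + f) = 4 - ((f² + f²) + f) = 4 - (2*f² + f) = 4 - (f + 2*f²) = 4 + (-f - 2*f²) = 4 - f - 2*f²)
L(V, O) = √(O² + V²)
L(-21, m(7))*Q(-6) = √((4 - 1*7 - 2*7²)² + (-21)²)*((½)/(-6)) = √((4 - 7 - 2*49)² + 441)*((½)*(-⅙)) = √((4 - 7 - 98)² + 441)*(-1/12) = √((-101)² + 441)*(-1/12) = √(10201 + 441)*(-1/12) = √10642*(-1/12) = -√10642/12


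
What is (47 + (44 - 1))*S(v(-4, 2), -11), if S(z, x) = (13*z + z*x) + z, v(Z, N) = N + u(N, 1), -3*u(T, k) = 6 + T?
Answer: -180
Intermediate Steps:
u(T, k) = -2 - T/3 (u(T, k) = -(6 + T)/3 = -2 - T/3)
v(Z, N) = -2 + 2*N/3 (v(Z, N) = N + (-2 - N/3) = -2 + 2*N/3)
S(z, x) = 14*z + x*z (S(z, x) = (13*z + x*z) + z = 14*z + x*z)
(47 + (44 - 1))*S(v(-4, 2), -11) = (47 + (44 - 1))*((-2 + (⅔)*2)*(14 - 11)) = (47 + 43)*((-2 + 4/3)*3) = 90*(-⅔*3) = 90*(-2) = -180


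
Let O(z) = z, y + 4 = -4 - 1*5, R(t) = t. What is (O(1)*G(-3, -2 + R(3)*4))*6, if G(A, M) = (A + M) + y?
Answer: -36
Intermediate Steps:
y = -13 (y = -4 + (-4 - 1*5) = -4 + (-4 - 5) = -4 - 9 = -13)
G(A, M) = -13 + A + M (G(A, M) = (A + M) - 13 = -13 + A + M)
(O(1)*G(-3, -2 + R(3)*4))*6 = (1*(-13 - 3 + (-2 + 3*4)))*6 = (1*(-13 - 3 + (-2 + 12)))*6 = (1*(-13 - 3 + 10))*6 = (1*(-6))*6 = -6*6 = -36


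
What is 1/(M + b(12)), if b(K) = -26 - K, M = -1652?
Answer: -1/1690 ≈ -0.00059172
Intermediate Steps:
1/(M + b(12)) = 1/(-1652 + (-26 - 1*12)) = 1/(-1652 + (-26 - 12)) = 1/(-1652 - 38) = 1/(-1690) = -1/1690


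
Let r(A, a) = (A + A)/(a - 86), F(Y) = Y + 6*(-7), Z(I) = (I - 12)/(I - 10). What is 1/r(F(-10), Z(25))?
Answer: 1277/1560 ≈ 0.81859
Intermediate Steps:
Z(I) = (-12 + I)/(-10 + I)
F(Y) = -42 + Y (F(Y) = Y - 42 = -42 + Y)
r(A, a) = 2*A/(-86 + a) (r(A, a) = (2*A)/(-86 + a) = 2*A/(-86 + a))
1/r(F(-10), Z(25)) = 1/(2*(-42 - 10)/(-86 + (-12 + 25)/(-10 + 25))) = 1/(2*(-52)/(-86 + 13/15)) = 1/(2*(-52)/(-1277/15)) = 1/(2*(-52)*(-15/1277)) = 1/(1560/1277) = 1277/1560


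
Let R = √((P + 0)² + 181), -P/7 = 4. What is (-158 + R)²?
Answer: (158 - √965)² ≈ 16113.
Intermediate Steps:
P = -28 (P = -7*4 = -28)
R = √965 (R = √((-28 + 0)² + 181) = √((-28)² + 181) = √(784 + 181) = √965 ≈ 31.064)
(-158 + R)² = (-158 + √965)²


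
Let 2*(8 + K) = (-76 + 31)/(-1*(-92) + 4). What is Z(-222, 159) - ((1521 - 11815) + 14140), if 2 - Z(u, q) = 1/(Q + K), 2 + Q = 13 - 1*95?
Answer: -22691068/5903 ≈ -3844.0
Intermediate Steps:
Q = -84 (Q = -2 + (13 - 1*95) = -2 + (13 - 95) = -2 - 82 = -84)
K = -527/64 (K = -8 + ((-76 + 31)/(-1*(-92) + 4))/2 = -8 + (-45/(92 + 4))/2 = -8 + (-45/96)/2 = -8 + (-45*1/96)/2 = -8 + (½)*(-15/32) = -8 - 15/64 = -527/64 ≈ -8.2344)
Z(u, q) = 11870/5903 (Z(u, q) = 2 - 1/(-84 - 527/64) = 2 - 1/(-5903/64) = 2 - 1*(-64/5903) = 2 + 64/5903 = 11870/5903)
Z(-222, 159) - ((1521 - 11815) + 14140) = 11870/5903 - ((1521 - 11815) + 14140) = 11870/5903 - (-10294 + 14140) = 11870/5903 - 1*3846 = 11870/5903 - 3846 = -22691068/5903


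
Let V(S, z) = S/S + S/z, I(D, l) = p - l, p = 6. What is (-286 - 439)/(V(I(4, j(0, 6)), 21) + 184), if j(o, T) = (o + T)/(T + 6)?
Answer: -30450/7781 ≈ -3.9134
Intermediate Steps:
j(o, T) = (T + o)/(6 + T)
I(D, l) = 6 - l
V(S, z) = 1 + S/z
(-286 - 439)/(V(I(4, j(0, 6)), 21) + 184) = (-286 - 439)/(((6 - (6 + 0)/(6 + 6)) + 21)/21 + 184) = -725/(((6 - 6/12) + 21)/21 + 184) = -725/(((6 - 1*½) + 21)/21 + 184) = -725/(((6 - ½) + 21)/21 + 184) = -725/((11/2 + 21)/21 + 184) = -725/((1/21)*(53/2) + 184) = -725/(53/42 + 184) = -725/7781/42 = -725*42/7781 = -30450/7781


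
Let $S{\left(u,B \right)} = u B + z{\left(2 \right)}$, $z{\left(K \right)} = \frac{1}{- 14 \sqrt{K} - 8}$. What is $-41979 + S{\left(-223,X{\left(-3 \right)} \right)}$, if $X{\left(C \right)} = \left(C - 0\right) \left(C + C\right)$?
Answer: $- \frac{1885712}{41} - \frac{7 \sqrt{2}}{164} \approx -45993.0$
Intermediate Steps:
$z{\left(K \right)} = \frac{1}{-8 - 14 \sqrt{K}}$
$X{\left(C \right)} = 2 C^{2}$ ($X{\left(C \right)} = \left(C + 0\right) 2 C = C 2 C = 2 C^{2}$)
$S{\left(u,B \right)} = - \frac{1}{8 + 14 \sqrt{2}} + B u$ ($S{\left(u,B \right)} = u B - \frac{1}{8 + 14 \sqrt{2}} = B u - \frac{1}{8 + 14 \sqrt{2}} = - \frac{1}{8 + 14 \sqrt{2}} + B u$)
$-41979 + S{\left(-223,X{\left(-3 \right)} \right)} = -41979 + \left(\frac{1}{41} - \frac{7 \sqrt{2}}{164} + 2 \left(-3\right)^{2} \left(-223\right)\right) = -41979 + \left(\frac{1}{41} - \frac{7 \sqrt{2}}{164} + 2 \cdot 9 \left(-223\right)\right) = -41979 + \left(\frac{1}{41} - \frac{7 \sqrt{2}}{164} + 18 \left(-223\right)\right) = -41979 - \left(\frac{164573}{41} + \frac{7 \sqrt{2}}{164}\right) = - \frac{1885712}{41} - \frac{7 \sqrt{2}}{164}$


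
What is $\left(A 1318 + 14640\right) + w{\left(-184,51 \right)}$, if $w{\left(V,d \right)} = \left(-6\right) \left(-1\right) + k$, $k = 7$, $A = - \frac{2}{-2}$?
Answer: $15971$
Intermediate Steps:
$A = 1$ ($A = \left(-2\right) \left(- \frac{1}{2}\right) = 1$)
$w{\left(V,d \right)} = 13$ ($w{\left(V,d \right)} = \left(-6\right) \left(-1\right) + 7 = 6 + 7 = 13$)
$\left(A 1318 + 14640\right) + w{\left(-184,51 \right)} = \left(1 \cdot 1318 + 14640\right) + 13 = \left(1318 + 14640\right) + 13 = 15958 + 13 = 15971$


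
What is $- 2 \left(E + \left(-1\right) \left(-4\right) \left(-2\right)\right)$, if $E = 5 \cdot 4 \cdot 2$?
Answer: $-64$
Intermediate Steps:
$E = 40$ ($E = 20 \cdot 2 = 40$)
$- 2 \left(E + \left(-1\right) \left(-4\right) \left(-2\right)\right) = - 2 \left(40 + \left(-1\right) \left(-4\right) \left(-2\right)\right) = - 2 \left(40 + 4 \left(-2\right)\right) = - 2 \left(40 - 8\right) = \left(-2\right) 32 = -64$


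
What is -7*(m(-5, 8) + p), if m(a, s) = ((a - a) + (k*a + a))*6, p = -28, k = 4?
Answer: 1246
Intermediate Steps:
m(a, s) = 30*a (m(a, s) = ((a - a) + (4*a + a))*6 = (0 + 5*a)*6 = (5*a)*6 = 30*a)
-7*(m(-5, 8) + p) = -7*(30*(-5) - 28) = -7*(-150 - 28) = -7*(-178) = 1246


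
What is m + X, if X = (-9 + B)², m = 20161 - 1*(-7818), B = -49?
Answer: 31343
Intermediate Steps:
m = 27979 (m = 20161 + 7818 = 27979)
X = 3364 (X = (-9 - 49)² = (-58)² = 3364)
m + X = 27979 + 3364 = 31343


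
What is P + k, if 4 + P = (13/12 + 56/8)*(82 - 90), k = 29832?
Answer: 89290/3 ≈ 29763.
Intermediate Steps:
P = -206/3 (P = -4 + (13/12 + 56/8)*(82 - 90) = -4 + (13*(1/12) + 56*(⅛))*(-8) = -4 + (13/12 + 7)*(-8) = -4 + (97/12)*(-8) = -4 - 194/3 = -206/3 ≈ -68.667)
P + k = -206/3 + 29832 = 89290/3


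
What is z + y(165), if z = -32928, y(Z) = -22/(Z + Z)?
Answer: -493921/15 ≈ -32928.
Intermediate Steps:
y(Z) = -11/Z (y(Z) = -22*1/(2*Z) = -11/Z)
z + y(165) = -32928 - 11/165 = -32928 - 11*1/165 = -32928 - 1/15 = -493921/15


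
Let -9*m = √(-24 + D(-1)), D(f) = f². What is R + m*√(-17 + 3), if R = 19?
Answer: 19 + √322/9 ≈ 20.994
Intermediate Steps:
m = -I*√23/9 (m = -√(-24 + (-1)²)/9 = -√(-24 + 1)/9 = -I*√23/9 ≈ -0.53287*I)
R + m*√(-17 + 3) = 19 + (-I*√23/9)*√(-17 + 3) = 19 + (-I*√23/9)*√(-14) = 19 + (-I*√23/9)*(I*√14) = 19 + √322/9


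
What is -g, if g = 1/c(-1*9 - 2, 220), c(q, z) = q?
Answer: 1/11 ≈ 0.090909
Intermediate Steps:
g = -1/11 (g = 1/(-1*9 - 2) = 1/(-9 - 2) = 1/(-11) = -1/11 ≈ -0.090909)
-g = -1*(-1/11) = 1/11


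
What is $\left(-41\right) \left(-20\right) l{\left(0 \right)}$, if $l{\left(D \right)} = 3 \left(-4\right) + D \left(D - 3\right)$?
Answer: $-9840$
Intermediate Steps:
$l{\left(D \right)} = -12 + D \left(-3 + D\right)$
$\left(-41\right) \left(-20\right) l{\left(0 \right)} = \left(-41\right) \left(-20\right) \left(-12 + 0^{2} - 0\right) = 820 \left(-12 + 0 + 0\right) = 820 \left(-12\right) = -9840$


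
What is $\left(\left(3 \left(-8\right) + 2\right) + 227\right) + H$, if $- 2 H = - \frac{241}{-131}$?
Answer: $\frac{53469}{262} \approx 204.08$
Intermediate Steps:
$H = - \frac{241}{262}$ ($H = - \frac{\left(-241\right) \frac{1}{-131}}{2} = - \frac{\left(-241\right) \left(- \frac{1}{131}\right)}{2} = \left(- \frac{1}{2}\right) \frac{241}{131} = - \frac{241}{262} \approx -0.91985$)
$\left(\left(3 \left(-8\right) + 2\right) + 227\right) + H = \left(\left(3 \left(-8\right) + 2\right) + 227\right) - \frac{241}{262} = \left(\left(-24 + 2\right) + 227\right) - \frac{241}{262} = \left(-22 + 227\right) - \frac{241}{262} = 205 - \frac{241}{262} = \frac{53469}{262}$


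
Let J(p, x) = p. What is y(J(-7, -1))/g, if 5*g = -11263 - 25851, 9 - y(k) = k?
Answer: -40/18557 ≈ -0.0021555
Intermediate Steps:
y(k) = 9 - k
g = -37114/5 (g = (-11263 - 25851)/5 = (1/5)*(-37114) = -37114/5 ≈ -7422.8)
y(J(-7, -1))/g = (9 - 1*(-7))/(-37114/5) = (9 + 7)*(-5/37114) = 16*(-5/37114) = -40/18557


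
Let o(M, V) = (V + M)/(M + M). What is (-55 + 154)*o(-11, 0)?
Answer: 99/2 ≈ 49.500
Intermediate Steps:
o(M, V) = (M + V)/(2*M) (o(M, V) = (M + V)/((2*M)) = (M + V)*(1/(2*M)) = (M + V)/(2*M))
(-55 + 154)*o(-11, 0) = (-55 + 154)*((1/2)*(-11 + 0)/(-11)) = 99*((1/2)*(-1/11)*(-11)) = 99*(1/2) = 99/2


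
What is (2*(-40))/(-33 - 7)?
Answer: 2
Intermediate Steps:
(2*(-40))/(-33 - 7) = -80/(-40) = -80*(-1/40) = 2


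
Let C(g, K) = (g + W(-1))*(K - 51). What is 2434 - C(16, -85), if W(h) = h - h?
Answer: 4610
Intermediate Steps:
W(h) = 0
C(g, K) = g*(-51 + K) (C(g, K) = (g + 0)*(K - 51) = g*(-51 + K))
2434 - C(16, -85) = 2434 - 16*(-51 - 85) = 2434 - 16*(-136) = 2434 - 1*(-2176) = 2434 + 2176 = 4610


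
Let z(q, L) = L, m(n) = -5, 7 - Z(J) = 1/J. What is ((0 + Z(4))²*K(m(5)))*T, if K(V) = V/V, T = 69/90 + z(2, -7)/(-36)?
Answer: 14013/320 ≈ 43.791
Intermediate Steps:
Z(J) = 7 - 1/J
T = 173/180 (T = 69/90 - 7/(-36) = 69*(1/90) - 7*(-1/36) = 23/30 + 7/36 = 173/180 ≈ 0.96111)
K(V) = 1
((0 + Z(4))²*K(m(5)))*T = ((0 + (7 - 1/4))²*1)*(173/180) = ((0 + (7 - 1*¼))²*1)*(173/180) = ((0 + (7 - ¼))²*1)*(173/180) = ((0 + 27/4)²*1)*(173/180) = ((27/4)²*1)*(173/180) = ((729/16)*1)*(173/180) = (729/16)*(173/180) = 14013/320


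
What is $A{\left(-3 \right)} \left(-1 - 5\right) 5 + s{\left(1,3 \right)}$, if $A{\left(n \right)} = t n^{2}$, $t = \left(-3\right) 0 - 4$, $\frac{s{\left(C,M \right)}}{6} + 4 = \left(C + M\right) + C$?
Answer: $1086$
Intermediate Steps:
$s{\left(C,M \right)} = -24 + 6 M + 12 C$ ($s{\left(C,M \right)} = -24 + 6 \left(\left(C + M\right) + C\right) = -24 + 6 \left(M + 2 C\right) = -24 + \left(6 M + 12 C\right) = -24 + 6 M + 12 C$)
$t = -4$ ($t = 0 - 4 = -4$)
$A{\left(n \right)} = - 4 n^{2}$
$A{\left(-3 \right)} \left(-1 - 5\right) 5 + s{\left(1,3 \right)} = - 4 \left(-3\right)^{2} \left(-1 - 5\right) 5 + \left(-24 + 6 \cdot 3 + 12 \cdot 1\right) = \left(-4\right) 9 \left(\left(-6\right) 5\right) + \left(-24 + 18 + 12\right) = \left(-36\right) \left(-30\right) + 6 = 1080 + 6 = 1086$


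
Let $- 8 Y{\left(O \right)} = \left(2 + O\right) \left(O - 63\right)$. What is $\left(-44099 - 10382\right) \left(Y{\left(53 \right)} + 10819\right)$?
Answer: $- \frac{2372702031}{4} \approx -5.9318 \cdot 10^{8}$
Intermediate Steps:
$Y{\left(O \right)} = - \frac{\left(-63 + O\right) \left(2 + O\right)}{8}$ ($Y{\left(O \right)} = - \frac{\left(2 + O\right) \left(O - 63\right)}{8} = - \frac{\left(2 + O\right) \left(-63 + O\right)}{8} = - \frac{\left(-63 + O\right) \left(2 + O\right)}{8}$)
$\left(-44099 - 10382\right) \left(Y{\left(53 \right)} + 10819\right) = \left(-44099 - 10382\right) \left(\left(\frac{63}{4} - \frac{53^{2}}{8} + \frac{61}{8} \cdot 53\right) + 10819\right) = - 54481 \left(\left(\frac{63}{4} - \frac{2809}{8} + \frac{3233}{8}\right) + 10819\right) = - 54481 \left(\frac{275}{4} + 10819\right) = \left(-54481\right) \frac{43551}{4} = - \frac{2372702031}{4}$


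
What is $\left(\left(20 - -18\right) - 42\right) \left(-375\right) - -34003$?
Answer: $35503$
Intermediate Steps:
$\left(\left(20 - -18\right) - 42\right) \left(-375\right) - -34003 = \left(\left(20 + 18\right) - 42\right) \left(-375\right) + 34003 = \left(38 - 42\right) \left(-375\right) + 34003 = \left(-4\right) \left(-375\right) + 34003 = 1500 + 34003 = 35503$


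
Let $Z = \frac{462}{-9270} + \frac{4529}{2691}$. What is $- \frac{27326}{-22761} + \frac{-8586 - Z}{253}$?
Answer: $- \frac{29033816437594}{886727704005} \approx -32.743$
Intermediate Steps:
$Z = \frac{2263366}{1385865}$ ($Z = 462 \left(- \frac{1}{9270}\right) + 4529 \cdot \frac{1}{2691} = - \frac{77}{1545} + \frac{4529}{2691} = \frac{2263366}{1385865} \approx 1.6332$)
$- \frac{27326}{-22761} + \frac{-8586 - Z}{253} = - \frac{27326}{-22761} + \frac{-8586 - \frac{2263366}{1385865}}{253} = \left(-27326\right) \left(- \frac{1}{22761}\right) + \left(-8586 - \frac{2263366}{1385865}\right) \frac{1}{253} = \frac{27326}{22761} - \frac{11901300256}{350623845} = - \frac{29033816437594}{886727704005}$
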